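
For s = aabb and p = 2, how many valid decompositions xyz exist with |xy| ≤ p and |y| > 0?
3

For s = 'aabb' with pumping length p = 2:

Constraints: |xy| ≤ 2, |y| > 0

Valid decompositions (|xy| ≤ p, |y| ≥ 1):
  • x='', y='a', z='abb'
  • x='a', y='a', z='bb'
  • x='', y='aa', z='bb'

Total count: 3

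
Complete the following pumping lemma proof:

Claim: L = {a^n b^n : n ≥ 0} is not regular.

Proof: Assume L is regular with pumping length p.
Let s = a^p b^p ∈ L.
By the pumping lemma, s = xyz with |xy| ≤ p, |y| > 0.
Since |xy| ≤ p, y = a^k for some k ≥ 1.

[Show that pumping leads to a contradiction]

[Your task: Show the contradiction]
Consider xy²z = a^(p+k) b^p.

Since k ≥ 1, we have p + k > p.
So xy²z has more a's than b's: (p+k) a's vs p b's.
This means xy²z ∉ L because a^n b^n requires equal counts.

This contradicts the pumping lemma which states xy²z ∈ L.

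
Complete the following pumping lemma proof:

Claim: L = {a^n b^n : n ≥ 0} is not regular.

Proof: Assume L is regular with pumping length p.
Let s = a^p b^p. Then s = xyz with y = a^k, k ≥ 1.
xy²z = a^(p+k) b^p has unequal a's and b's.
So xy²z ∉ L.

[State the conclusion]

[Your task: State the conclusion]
This contradicts the pumping lemma for regular languages,
which guarantees xy^i z ∈ L for all i ≥ 0.

Since our assumption that L is regular leads to a contradiction,
we conclude that L = {a^n b^n : n ≥ 0} is NOT regular. ∎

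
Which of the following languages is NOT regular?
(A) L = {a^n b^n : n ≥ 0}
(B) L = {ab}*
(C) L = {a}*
(A) {a^n b^n : n ≥ 0}

(A) L = {a^n b^n : n ≥ 0} is NOT regular.

The pumping lemma can be used to prove this:
After pumping, the number of a's and b's become unequal

The other languages are regular because they can be recognized by finite automata.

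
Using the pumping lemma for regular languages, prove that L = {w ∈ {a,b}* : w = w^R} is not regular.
Assume for contradiction that L is regular, and let p ≥ 1 be the pumping length given by the pumping lemma.
Choose s = a^p b a^p. Then s ∈ L (it reads the same in both directions) and |s| = 2p + 1 ≥ p.
By the pumping lemma, s = xyz for some x, y, z with |xy| ≤ p, |y| ≥ 1, and xy^i z ∈ L for every i ≥ 0.
Since |xy| ≤ p and the first p symbols of s are all a's, y = a^k for some k with 1 ≤ k ≤ p.

Take i = 0: xy⁰z = a^(p − k) b a^p.
Its reversal is a^p b a^(p − k). These differ because the block of a's before the unique b has length p − k in one and p in the other, and p − k ≠ p since k ≥ 1. So xy⁰z is not a palindrome, i.e. xy⁰z ∉ L.

This contradicts the pumping lemma, which requires xy^i z ∈ L for all i ≥ 0.
Hence L = {w ∈ {a,b}* : w = w^R} is not regular. ∎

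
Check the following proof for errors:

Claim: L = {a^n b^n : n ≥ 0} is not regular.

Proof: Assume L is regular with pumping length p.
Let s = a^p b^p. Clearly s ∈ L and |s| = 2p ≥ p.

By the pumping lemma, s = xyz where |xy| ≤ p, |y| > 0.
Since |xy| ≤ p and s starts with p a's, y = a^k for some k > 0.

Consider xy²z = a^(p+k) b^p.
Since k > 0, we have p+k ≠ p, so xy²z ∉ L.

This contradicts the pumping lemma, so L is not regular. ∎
The proof is correct.

This proof is valid because:
1. The string s = a^p b^p is correctly in L
2. The decomposition analysis is correct: y must consist only of a's
3. The contradiction is valid: pumping increases a's but not b's
4. The conclusion follows logically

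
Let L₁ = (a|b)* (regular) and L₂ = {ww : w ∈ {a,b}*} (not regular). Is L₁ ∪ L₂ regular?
Yes — L₁ ∪ L₂ is regular.

{ww} ⊆ (a|b)*, so L₁ ∪ L₂ = (a|b)*, which is regular.

Note that the bare facts "L₁ regular, L₂ non-regular" do not settle the question by themselves: the closure of regular languages under ∪, ∩, complement and difference applies only when BOTH operands are regular. With a non-regular operand the result can come out regular or non-regular depending on the specific languages, so one has to work out L₁ ∪ L₂ for this particular pair, as above.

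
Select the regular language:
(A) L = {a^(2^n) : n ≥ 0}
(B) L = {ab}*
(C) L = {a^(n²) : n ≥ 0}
(B) {ab}*

(B) L = {ab}* is regular.

This can be recognized by a finite automaton (DFA/NFA).
Regular expressions like {ab}* define regular languages.

The other choices are not regular:
- {a^(2^n) : n ≥ 0}: After pumping, length is no longer a power of 2
- {a^(n²) : n ≥ 0}: After pumping, length is no longer a perfect square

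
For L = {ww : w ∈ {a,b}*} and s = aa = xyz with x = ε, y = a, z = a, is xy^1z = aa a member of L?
Yes

xy¹z = ε · a · a = aa.
aa splits into halves a · a, which are equal, so it is in L (w = a).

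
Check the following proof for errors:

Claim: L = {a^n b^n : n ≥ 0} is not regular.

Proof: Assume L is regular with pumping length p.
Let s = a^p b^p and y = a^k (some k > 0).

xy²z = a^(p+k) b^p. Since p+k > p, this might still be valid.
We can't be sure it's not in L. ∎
The proof is INCORRECT.

Error: The conclusion is wrong.
xy²z = a^(p+k) b^p is definitely NOT in L because the number of a's (p+k) ≠ number of b's (p).
The proof incorrectly doubts what is actually a valid contradiction.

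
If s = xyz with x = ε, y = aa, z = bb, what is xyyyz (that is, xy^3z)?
aaaaaabb

Given x = '', y = 'aa', z = 'bb' and i = 3:

xy^3z = x + y·y·...·y (3 times) + z
       = '' + 'aa'^3 + 'bb'
       = '' + 'aaaaaa' + 'bb'
       = 'aaaaaabb'

The pumped string is 'aaaaaabb' with length 8.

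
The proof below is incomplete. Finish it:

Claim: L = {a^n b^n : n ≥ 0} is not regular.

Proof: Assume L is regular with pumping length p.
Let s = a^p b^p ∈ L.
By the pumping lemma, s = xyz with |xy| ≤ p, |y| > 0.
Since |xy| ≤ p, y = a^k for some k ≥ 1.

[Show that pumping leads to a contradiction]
Consider xy²z = a^(p+k) b^p.

Since k ≥ 1, we have p + k > p.
So xy²z has more a's than b's: (p+k) a's vs p b's.
This means xy²z ∉ L because a^n b^n requires equal counts.

This contradicts the pumping lemma which states xy²z ∈ L.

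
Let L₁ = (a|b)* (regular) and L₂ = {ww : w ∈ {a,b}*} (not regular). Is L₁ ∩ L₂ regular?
No — L₁ ∩ L₂ is not regular.

(a|b)* is all strings over {a,b}, so L₁ ∩ L₂ = {ww : w ∈ {a,b}*} = L₂ itself, which is not regular (pump s = a^p b a^p b).

Note that the bare facts "L₁ regular, L₂ non-regular" do not settle the question by themselves: the closure of regular languages under ∪, ∩, complement and difference applies only when BOTH operands are regular. With a non-regular operand the result can come out regular or non-regular depending on the specific languages, so one has to work out L₁ ∩ L₂ for this particular pair, as above.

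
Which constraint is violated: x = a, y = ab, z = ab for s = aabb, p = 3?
Violated: xyz = s

The decomposition x = a, y = ab, z = ab for s = aabb with p = 3
violates the constraint: xyz = s

xyz = 'a' + 'ab' + 'ab' = 'aabab' ≠ 'aabb' = s. The decomposition doesn't reconstruct s.

Pumping lemma constraints:
1. xyz = s (decomposition is valid)
2. |xy| ≤ p
3. |y| > 0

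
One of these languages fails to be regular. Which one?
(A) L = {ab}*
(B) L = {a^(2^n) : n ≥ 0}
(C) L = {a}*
(B) {a^(2^n) : n ≥ 0}

(B) L = {a^(2^n) : n ≥ 0} is NOT regular.

The pumping lemma can be used to prove this:
After pumping, length is no longer a power of 2

The other languages are regular because they can be recognized by finite automata.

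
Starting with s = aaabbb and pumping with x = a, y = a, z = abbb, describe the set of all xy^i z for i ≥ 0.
{xy^i z : i ≥ 0} = {a^(2+i) b^3 : i ≥ 0} = {aabbb, aaabbb, aaaabbb, ...}

With x = a, y = a, z = abbb: Starting with aaabbb and pumping the second 'a', we get strings with 2+i a's followed by 3 b's for i = 0, 1, 2, ...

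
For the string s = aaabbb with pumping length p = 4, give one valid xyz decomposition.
x = 'aaa', y = 'b', z = 'bb'

For s = aaabbb and p = 4, one valid decomposition is:
- x = 'aaa' (length 3)
- y = 'b' (length 1)
- z = 'bb' (length 2)

Verification:
- xyz = 'aaa' + 'b' + 'bb' = aaabbb ✓
- |xy| = 4 ≤ 4 ✓
- |y| = 1 > 0 ✓

All pumping lemma constraints are satisfied.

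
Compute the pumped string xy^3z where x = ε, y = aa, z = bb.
aaaaaabb

Given x = '', y = 'aa', z = 'bb' and i = 3:

xy^3z = x + y·y·...·y (3 times) + z
       = '' + 'aa'^3 + 'bb'
       = '' + 'aaaaaa' + 'bb'
       = 'aaaaaabb'

The pumped string is 'aaaaaabb' with length 8.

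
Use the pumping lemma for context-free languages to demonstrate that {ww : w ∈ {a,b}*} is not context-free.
Assume for contradiction that L is context-free, and let p ≥ 1 be the pumping length given by the pumping lemma for CFLs.
Choose s = a^p b^p a^p b^p. Then s ∈ L (take w = a^p b^p) and |s| = 4p ≥ p.
By the CFL pumping lemma, s = uvxyz for some u, v, x, y, z with |vxy| ≤ p, |vy| ≥ 1, and uv^i xy^i z ∈ L for every i ≥ 0.

Write s as four blocks A₁ B₁ A₂ B₂ with A₁ = A₂ = a^p and B₁ = B₂ = b^p. Since |vxy| ≤ p, the window vxy lies inside at most two adjacent blocks. Take i = 0 and let t = uxz, so |t| = 4p − |vy| with 1 ≤ |vy| ≤ p. If |t| is odd, t ∉ L immediately, so assume |vy| is even (hence |vy| ≥ 2) and |t|/2 = 2p − |vy|/2, which satisfies p ≤ |t|/2 ≤ 2p − 1.

Case 1 (vxy inside A₁B₁): t = a^(p−j) b^(p−l) a^p b^p with j + l = |vy|. The second half of t has length < 2p, so it is a suffix of the trailing a^p b^p and ends in b; the first half is a^(p−j) b^(p−l) a^((j+l)/2), which ends in a because (j+l)/2 ≥ 1. The halves differ, so t ∉ L.

Case 2 (vxy inside B₁A₂, straddling the middle): t = a^p b^(p−j) a^(p−l) b^p with j + l = |vy|. If t = ww, then w is a prefix of t of length ≥ p, so w begins with a^p; and w is a suffix of t of length ≥ p, so w ends with b^p. That forces |w| ≥ 2p, contradicting |w| = |t|/2 ≤ 2p − 1. So t ∉ L.

Case 3 (vxy inside A₂B₂): t = a^p b^p a^(p−j) b^(p−l) with j + l = |vy|. The first half of t is a prefix of a^p b^p, so it begins with a; the second half is b^((j+l)/2) a^(p−j) b^(p−l), which begins with b. The halves differ, so t ∉ L.

In every case uv⁰xy⁰z = uxz ∉ L.

This contradicts the CFL pumping lemma, which requires uv^i xy^i z ∈ L for all i ≥ 0.
Hence L = {ww : w ∈ {a,b}*} is not context-free. ∎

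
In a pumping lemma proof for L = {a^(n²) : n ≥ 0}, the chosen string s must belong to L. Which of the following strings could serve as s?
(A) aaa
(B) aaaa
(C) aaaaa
(B) aaaa

The pumping lemma is applied to a string s that lies in L, so first check membership of each option:
- (A) aaa has length 3, strictly between 1² = 1 and 2² = 4, so it is not in L ✗
- (B) aaaa has length 4 = 2², a perfect square, so it is in L ✓
- (C) aaaaa has length 5, strictly between 2² = 4 and 3² = 9, so it is not in L ✗

Only (B) aaaa is in L, so it is the only candidate that could play the role of s.
(In a complete proof one picks s in terms of the pumping length p so that |s| ≥ p is guaranteed; a fixed string like aaaa illustrates the shape of such an s.)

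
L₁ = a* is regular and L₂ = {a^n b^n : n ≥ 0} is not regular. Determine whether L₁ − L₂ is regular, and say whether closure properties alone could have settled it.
Yes — L₁ − L₂ is regular.

The only string of a* that lies in {a^n b^n} is ε, so L₁ − L₂ = a* − {ε} = a⁺ = aa*, which is regular.

Note that the bare facts "L₁ regular, L₂ non-regular" do not settle the question by themselves: the closure of regular languages under ∪, ∩, complement and difference applies only when BOTH operands are regular. With a non-regular operand the result can come out regular or non-regular depending on the specific languages, so one has to work out L₁ − L₂ for this particular pair, as above.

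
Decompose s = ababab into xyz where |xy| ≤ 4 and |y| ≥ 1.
x = 'ab', y = 'ab', z = 'ab'

For s = ababab and p = 4, one valid decomposition is:
- x = 'ab' (length 2)
- y = 'ab' (length 2)
- z = 'ab' (length 2)

Verification:
- xyz = 'ab' + 'ab' + 'ab' = ababab ✓
- |xy| = 4 ≤ 4 ✓
- |y| = 2 > 0 ✓

All pumping lemma constraints are satisfied.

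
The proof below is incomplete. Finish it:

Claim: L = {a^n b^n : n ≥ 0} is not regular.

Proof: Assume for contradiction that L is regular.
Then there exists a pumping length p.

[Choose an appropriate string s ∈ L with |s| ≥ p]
s = a^p b^p

This string is in L (has equal a's and b's) and has length 2p ≥ p.
Any decomposition xyz with |xy| ≤ p means y consists only of a's,
so pumping will unbalance the counts.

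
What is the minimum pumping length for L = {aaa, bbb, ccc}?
p = 4

For a finite language L, the pumping lemma holds vacuously if p > max|s| for s ∈ L.

The longest string in L = {aaa, bbb, ccc} has length 3.
If p = 4, then no string s ∈ L has |s| ≥ p, so the condition is vacuously true.

The minimum pumping length is p = 4.

Why no smaller p works: for any p ≤ 3, the longest string s ∈ L has |s| = 3 ≥ p, so it would
have to be pumpable; but pumping up (i = 2, 3, ...) produces ever longer strings, which cannot all lie in the
finite language L. So the pumping property fails for every p ≤ 3.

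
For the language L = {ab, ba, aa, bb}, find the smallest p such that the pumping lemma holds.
p = 3

For a finite language L, the pumping lemma holds vacuously if p > max|s| for s ∈ L.

The longest string in L = {ab, ba, aa, bb} has length 2.
If p = 3, then no string s ∈ L has |s| ≥ p, so the condition is vacuously true.

The minimum pumping length is p = 3.

Why no smaller p works: for any p ≤ 2, the longest string s ∈ L has |s| = 2 ≥ p, so it would
have to be pumpable; but pumping up (i = 2, 3, ...) produces ever longer strings, which cannot all lie in the
finite language L. So the pumping property fails for every p ≤ 2.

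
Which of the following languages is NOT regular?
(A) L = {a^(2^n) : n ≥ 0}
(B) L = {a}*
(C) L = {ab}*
(A) {a^(2^n) : n ≥ 0}

(A) L = {a^(2^n) : n ≥ 0} is NOT regular.

The pumping lemma can be used to prove this:
After pumping, length is no longer a power of 2

The other languages are regular because they can be recognized by finite automata.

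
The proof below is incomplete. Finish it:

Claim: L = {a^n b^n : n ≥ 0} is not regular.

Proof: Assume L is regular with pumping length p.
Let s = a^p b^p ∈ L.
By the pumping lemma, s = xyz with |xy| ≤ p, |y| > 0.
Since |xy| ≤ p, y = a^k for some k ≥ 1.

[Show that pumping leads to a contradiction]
Consider xy²z = a^(p+k) b^p.

Since k ≥ 1, we have p + k > p.
So xy²z has more a's than b's: (p+k) a's vs p b's.
This means xy²z ∉ L because a^n b^n requires equal counts.

This contradicts the pumping lemma which states xy²z ∈ L.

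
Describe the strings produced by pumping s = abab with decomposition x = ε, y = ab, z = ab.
{xy^i z : i ≥ 0} = {(ab)^(i+1) : i ≥ 0} = {ab, abab, ababab, ...}

With x = ε, y = ab, z = ab: Pumping 'ab' gives strings of alternating a's and b's.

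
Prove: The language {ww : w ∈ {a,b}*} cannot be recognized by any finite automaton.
Assume for contradiction that L is regular, and let p ≥ 1 be the pumping length given by the pumping lemma.
Choose s = a^p b a^p b. Then s ∈ L (take w = a^p b) and |s| = 2p + 2 ≥ p.
By the pumping lemma, s = xyz for some x, y, z with |xy| ≤ p, |y| ≥ 1, and xy^i z ∈ L for every i ≥ 0.
Since |xy| ≤ p and the first p symbols of s are all a's, y = a^k for some k with 1 ≤ k ≤ p.

Take i = 2: t = xy²z = a^(p + k) b a^p b.
Suppose t = uu for some string u. The string t contains exactly two b's and ends in b, so u contains exactly one b and ends in b; hence u = a^j b for some j, and uu = a^j b a^j b. Comparing with t = a^(p + k) b a^p b forces j = p + k (first block) and j = p (second block), which is impossible since k ≥ 1. So t ∉ L.

This contradicts the pumping lemma, which requires xy^i z ∈ L for all i ≥ 0.
Hence L = {ww : w ∈ {a,b}*} is not regular. ∎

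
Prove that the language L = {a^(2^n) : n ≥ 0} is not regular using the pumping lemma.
Assume for contradiction that L is regular, and let p ≥ 1 be the pumping length given by the pumping lemma.
Choose s = a^(2^p). Then s ∈ L and |s| = 2^p ≥ p.
By the pumping lemma, s = xyz for some x, y, z with |xy| ≤ p, |y| ≥ 1, and xy^i z ∈ L for every i ≥ 0.
Here y = a^k for some k with 1 ≤ k ≤ |xy| ≤ p, and p < 2^p.

Take i = 2: |xy²z| = 2^p + k.
Now 2^p < 2^p + k ≤ 2^p + p < 2^p + 2^p = 2^(p+1).
So |xy²z| lies strictly between the consecutive powers of two 2^p and 2^(p+1), hence is not a power of 2, and xy²z ∉ L.

This contradicts the pumping lemma, which requires xy^i z ∈ L for all i ≥ 0.
Hence L = {a^(2^n) : n ≥ 0} is not regular. ∎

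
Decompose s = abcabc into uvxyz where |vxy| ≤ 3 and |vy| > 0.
u='ab', v='c', x='a', y='b', z='c'

For s = abcabc with pumping length p = 3:

One valid decomposition:
- u = 'ab'
- v = 'c'
- x = 'a'
- y = 'b'
- z = 'c'

Verification:
- uvxyz = 'ab' + 'c' + 'a' + 'b' + 'c' = abcabc ✓
- |vxy| = |'cab'| = 3 ≤ 3 ✓
- |vy| = |'cb'| = 2 > 0 ✓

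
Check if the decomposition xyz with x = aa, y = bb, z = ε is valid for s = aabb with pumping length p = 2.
Violated: |xy| ≤ p

The decomposition x = aa, y = bb, z = ε for s = aabb with p = 2
violates the constraint: |xy| ≤ p

|xy| = |aabb| = 4 > 2 = p. The decomposition puts too many characters in xy.

Pumping lemma constraints:
1. xyz = s (decomposition is valid)
2. |xy| ≤ p
3. |y| > 0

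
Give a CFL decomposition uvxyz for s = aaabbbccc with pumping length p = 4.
u='aa', v='a', x='bb', y='b', z='ccc'

For s = aaabbbccc with pumping length p = 4:

One valid decomposition:
- u = 'aa'
- v = 'a'
- x = 'bb'
- y = 'b'
- z = 'ccc'

Verification:
- uvxyz = 'aa' + 'a' + 'bb' + 'b' + 'ccc' = aaabbbccc ✓
- |vxy| = |'abbb'| = 4 ≤ 4 ✓
- |vy| = |'ab'| = 2 > 0 ✓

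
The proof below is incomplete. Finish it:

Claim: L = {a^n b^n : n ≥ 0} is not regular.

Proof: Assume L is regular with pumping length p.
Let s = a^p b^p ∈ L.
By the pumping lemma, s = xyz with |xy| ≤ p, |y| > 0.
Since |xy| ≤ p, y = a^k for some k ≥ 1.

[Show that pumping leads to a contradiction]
Consider xy²z = a^(p+k) b^p.

Since k ≥ 1, we have p + k > p.
So xy²z has more a's than b's: (p+k) a's vs p b's.
This means xy²z ∉ L because a^n b^n requires equal counts.

This contradicts the pumping lemma which states xy²z ∈ L.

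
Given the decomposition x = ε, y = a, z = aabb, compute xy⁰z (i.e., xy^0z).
aabb

Given x = '', y = 'a', z = 'aabb' and i = 0:

xy^0z = x + y·y·...·y (0 times) + z
       = '' + 'a'^0 + 'aabb'
       = '' + '' + 'aabb'
       = 'aabb'

The pumped string is 'aabb' with length 4.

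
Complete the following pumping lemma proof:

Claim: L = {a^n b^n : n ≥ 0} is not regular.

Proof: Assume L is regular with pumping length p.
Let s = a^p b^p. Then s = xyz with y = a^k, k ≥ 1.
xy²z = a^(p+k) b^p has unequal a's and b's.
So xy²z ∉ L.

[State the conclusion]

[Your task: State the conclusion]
This contradicts the pumping lemma for regular languages,
which guarantees xy^i z ∈ L for all i ≥ 0.

Since our assumption that L is regular leads to a contradiction,
we conclude that L = {a^n b^n : n ≥ 0} is NOT regular. ∎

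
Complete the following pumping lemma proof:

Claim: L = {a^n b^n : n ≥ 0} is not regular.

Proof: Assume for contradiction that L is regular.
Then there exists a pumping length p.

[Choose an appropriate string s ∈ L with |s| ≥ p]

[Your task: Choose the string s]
s = a^p b^p

This string is in L (has equal a's and b's) and has length 2p ≥ p.
Any decomposition xyz with |xy| ≤ p means y consists only of a's,
so pumping will unbalance the counts.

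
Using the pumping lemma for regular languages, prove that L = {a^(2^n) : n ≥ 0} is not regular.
Assume for contradiction that L is regular, and let p ≥ 1 be the pumping length given by the pumping lemma.
Choose s = a^(2^p). Then s ∈ L and |s| = 2^p ≥ p.
By the pumping lemma, s = xyz for some x, y, z with |xy| ≤ p, |y| ≥ 1, and xy^i z ∈ L for every i ≥ 0.
Here y = a^k for some k with 1 ≤ k ≤ |xy| ≤ p, and p < 2^p.

Take i = 2: |xy²z| = 2^p + k.
Now 2^p < 2^p + k ≤ 2^p + p < 2^p + 2^p = 2^(p+1).
So |xy²z| lies strictly between the consecutive powers of two 2^p and 2^(p+1), hence is not a power of 2, and xy²z ∉ L.

This contradicts the pumping lemma, which requires xy^i z ∈ L for all i ≥ 0.
Hence L = {a^(2^n) : n ≥ 0} is not regular. ∎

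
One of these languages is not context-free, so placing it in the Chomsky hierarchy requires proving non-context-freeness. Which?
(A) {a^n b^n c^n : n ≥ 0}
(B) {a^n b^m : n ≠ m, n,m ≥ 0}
(A) {a^n b^n c^n : n ≥ 0}

(A) {a^n b^n c^n : n ≥ 0} requires the CFL pumping lemma.

- {a^n b^m : n ≠ m, n,m ≥ 0} is context-free (but not regular)
  • Can be shown non-regular with the regular pumping lemma
  • After pumping a's, we can make n = m

- {a^n b^n c^n : n ≥ 0} is NOT context-free
  • Requires the CFL pumping lemma to prove
  • Cannot maintain three equal counts simultaneously

The CFL pumping lemma is "stronger" in that it can prove non-membership
in the larger class of context-free languages.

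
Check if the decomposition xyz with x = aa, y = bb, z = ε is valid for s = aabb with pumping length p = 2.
Violated: |xy| ≤ p

The decomposition x = aa, y = bb, z = ε for s = aabb with p = 2
violates the constraint: |xy| ≤ p

|xy| = |aabb| = 4 > 2 = p. The decomposition puts too many characters in xy.

Pumping lemma constraints:
1. xyz = s (decomposition is valid)
2. |xy| ≤ p
3. |y| > 0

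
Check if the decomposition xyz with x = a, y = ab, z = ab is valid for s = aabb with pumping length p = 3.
Violated: xyz = s

The decomposition x = a, y = ab, z = ab for s = aabb with p = 3
violates the constraint: xyz = s

xyz = 'a' + 'ab' + 'ab' = 'aabab' ≠ 'aabb' = s. The decomposition doesn't reconstruct s.

Pumping lemma constraints:
1. xyz = s (decomposition is valid)
2. |xy| ≤ p
3. |y| > 0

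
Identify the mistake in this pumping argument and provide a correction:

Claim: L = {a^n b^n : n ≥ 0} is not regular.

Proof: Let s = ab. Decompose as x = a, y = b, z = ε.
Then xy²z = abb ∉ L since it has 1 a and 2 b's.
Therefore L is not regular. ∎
Error: The string s = ab might be shorter than the pumping length p.

Correction: Choose s = a^p b^p to ensure |s| ≥ p. Also, the decomposition is wrong: with |xy| ≤ p, y cannot include b's when s starts with p a's.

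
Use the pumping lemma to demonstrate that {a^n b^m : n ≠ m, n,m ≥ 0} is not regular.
Assume for contradiction that L is regular, and let p ≥ 1 be the pumping length given by the pumping lemma.
Choose s = a^p b^(p + p!). Then s ∈ L because p ≠ p + p! (as p! ≥ 1), and |s| ≥ p.
By the pumping lemma, s = xyz for some x, y, z with |xy| ≤ p, |y| ≥ 1, and xy^i z ∈ L for every i ≥ 0.
Since |xy| ≤ p and the first p symbols of s are all a's, y = a^k for some k with 1 ≤ k ≤ p.
For every i ≥ 0, xy^i z = a^(p + (i − 1)k) b^(p + p!).

Because 1 ≤ k ≤ p, k divides p!. Let t = p!/k (a positive integer) and take i = t + 1.
Then the number of a's is p + tk = p + p!, which equals the number of b's.
So xy^(t+1) z = a^(p + p!) b^(p + p!) has equally many a's and b's and is NOT in L.

This contradicts the pumping lemma, which requires xy^i z ∈ L for all i ≥ 0.
Hence L = {a^n b^m : n ≠ m, n,m ≥ 0} is not regular. ∎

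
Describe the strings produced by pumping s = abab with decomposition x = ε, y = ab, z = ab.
{xy^i z : i ≥ 0} = {(ab)^(i+1) : i ≥ 0} = {ab, abab, ababab, ...}

With x = ε, y = ab, z = ab: Pumping 'ab' gives strings of alternating a's and b's.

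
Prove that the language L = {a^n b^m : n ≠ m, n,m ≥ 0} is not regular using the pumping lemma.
Assume for contradiction that L is regular, and let p ≥ 1 be the pumping length given by the pumping lemma.
Choose s = a^p b^(p + p!). Then s ∈ L because p ≠ p + p! (as p! ≥ 1), and |s| ≥ p.
By the pumping lemma, s = xyz for some x, y, z with |xy| ≤ p, |y| ≥ 1, and xy^i z ∈ L for every i ≥ 0.
Since |xy| ≤ p and the first p symbols of s are all a's, y = a^k for some k with 1 ≤ k ≤ p.
For every i ≥ 0, xy^i z = a^(p + (i − 1)k) b^(p + p!).

Because 1 ≤ k ≤ p, k divides p!. Let t = p!/k (a positive integer) and take i = t + 1.
Then the number of a's is p + tk = p + p!, which equals the number of b's.
So xy^(t+1) z = a^(p + p!) b^(p + p!) has equally many a's and b's and is NOT in L.

This contradicts the pumping lemma, which requires xy^i z ∈ L for all i ≥ 0.
Hence L = {a^n b^m : n ≠ m, n,m ≥ 0} is not regular. ∎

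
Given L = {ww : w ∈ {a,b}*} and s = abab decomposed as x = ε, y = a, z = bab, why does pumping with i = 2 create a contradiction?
xy²z = aabab ∉ L

Pumping with i = 2 replaces y = a by y² = aa:
- Original: s = xyz = abab; abab splits into halves ab · ab, which are equal, so it is in L (w = ab)
- Pumped: xy²z = ε · aa · bab = aabab
- aabab has odd length 5, so it cannot be written as ww and is not in L

The pumping lemma would require xy²z ∈ L, so this decomposition yields a contradiction.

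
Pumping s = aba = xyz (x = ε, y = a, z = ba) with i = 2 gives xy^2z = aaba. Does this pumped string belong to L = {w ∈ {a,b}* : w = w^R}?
No

xy²z = ε · aa · ba = aaba.
aaba reversed is abaa ≠ aaba, so it is not a palindrome and is not in L.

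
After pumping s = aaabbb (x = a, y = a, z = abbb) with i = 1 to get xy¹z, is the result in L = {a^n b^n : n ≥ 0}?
Yes

xy¹z = a · a · abbb = aaabbb.
aaabbb = a^3 b^3 has equal counts (3 = 3), so it is in L.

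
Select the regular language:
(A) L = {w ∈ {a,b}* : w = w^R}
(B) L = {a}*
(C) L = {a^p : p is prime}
(B) {a}*

(B) L = {a}* is regular.

This can be recognized by a finite automaton (DFA/NFA).
Regular expressions like {a}* define regular languages.

The other choices are not regular:
- {a^p : p is prime}: After pumping, the length becomes composite
- {w ∈ {a,b}* : w = w^R}: After pumping, the string is no longer symmetric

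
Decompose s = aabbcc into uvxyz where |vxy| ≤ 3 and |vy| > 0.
u='aa', v='b', x='b', y='c', z='c'

For s = aabbcc with pumping length p = 3:

One valid decomposition:
- u = 'aa'
- v = 'b'
- x = 'b'
- y = 'c'
- z = 'c'

Verification:
- uvxyz = 'aa' + 'b' + 'b' + 'c' + 'c' = aabbcc ✓
- |vxy| = |'bbc'| = 3 ≤ 3 ✓
- |vy| = |'bc'| = 2 > 0 ✓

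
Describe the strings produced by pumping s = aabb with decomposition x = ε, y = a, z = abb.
{xy^i z : i ≥ 0} = {a^(i+1) b^2 : i ≥ 0} = {abb, aabb, aaabb, ...}

With x = ε, y = a, z = abb: Starting with aabb and pumping the first 'a' (z = abb keeps the second 'a'), we get strings with i+1 a's followed by 2 b's for i = 0, 1, 2, ...; note bb is not produced because z always contributes one a.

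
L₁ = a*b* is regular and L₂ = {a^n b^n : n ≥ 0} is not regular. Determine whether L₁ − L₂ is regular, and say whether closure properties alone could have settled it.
No — L₁ − L₂ is not regular.

a*b* − {a^n b^n} = {a^n b^m : n ≠ m}. If this were regular, then its complement intersected with a*b*, namely {a^n b^n : n ≥ 0}, would be regular too (closure under complement and intersection) — contradiction. So L₁ − L₂ is not regular.

Note that the bare facts "L₁ regular, L₂ non-regular" do not settle the question by themselves: the closure of regular languages under ∪, ∩, complement and difference applies only when BOTH operands are regular. With a non-regular operand the result can come out regular or non-regular depending on the specific languages, so one has to work out L₁ − L₂ for this particular pair, as above.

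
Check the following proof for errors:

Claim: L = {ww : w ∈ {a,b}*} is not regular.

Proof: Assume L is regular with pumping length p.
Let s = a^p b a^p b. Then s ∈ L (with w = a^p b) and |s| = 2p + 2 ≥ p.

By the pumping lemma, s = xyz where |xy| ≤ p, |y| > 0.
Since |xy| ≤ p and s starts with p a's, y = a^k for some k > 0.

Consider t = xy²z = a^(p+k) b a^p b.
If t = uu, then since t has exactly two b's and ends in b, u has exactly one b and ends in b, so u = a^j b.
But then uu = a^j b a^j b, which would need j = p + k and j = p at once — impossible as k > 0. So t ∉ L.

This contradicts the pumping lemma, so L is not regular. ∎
The proof is correct.

This proof is valid because:
1. s = a^p b a^p b is in L and is chosen in terms of p, so |s| ≥ p holds for every p
2. The decomposition analysis is correct: |xy| ≤ p forces y to lie inside the leading a's
3. The contradiction is valid: the argument shows a^(p+k) b a^p b cannot be split into two equal halves
4. The conclusion follows logically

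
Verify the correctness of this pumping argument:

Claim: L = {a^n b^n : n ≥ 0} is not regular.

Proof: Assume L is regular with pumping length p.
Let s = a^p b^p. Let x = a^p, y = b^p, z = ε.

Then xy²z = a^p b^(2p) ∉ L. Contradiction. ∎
The proof is INCORRECT.

Error: The decomposition violates |xy| ≤ p.
With x = a^p and y = b^p, we have |xy| = 2p > p.
The pumping lemma requires |xy| ≤ p, so y must be within the first p characters.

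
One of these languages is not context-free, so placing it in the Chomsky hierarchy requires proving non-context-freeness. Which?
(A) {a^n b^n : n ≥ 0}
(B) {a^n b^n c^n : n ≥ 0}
(B) {a^n b^n c^n : n ≥ 0}

(B) {a^n b^n c^n : n ≥ 0} requires the CFL pumping lemma.

- {a^n b^n : n ≥ 0} is context-free (but not regular)
  • Can be shown non-regular with the regular pumping lemma
  • After pumping, the number of a's and b's become unequal

- {a^n b^n c^n : n ≥ 0} is NOT context-free
  • Requires the CFL pumping lemma to prove
  • Cannot maintain three equal counts simultaneously

The CFL pumping lemma is "stronger" in that it can prove non-membership
in the larger class of context-free languages.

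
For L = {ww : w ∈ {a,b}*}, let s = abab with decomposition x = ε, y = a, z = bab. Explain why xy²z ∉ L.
xy²z = aabab ∉ L

Pumping with i = 2 replaces y = a by y² = aa:
- Original: s = xyz = abab; abab splits into halves ab · ab, which are equal, so it is in L (w = ab)
- Pumped: xy²z = ε · aa · bab = aabab
- aabab has odd length 5, so it cannot be written as ww and is not in L

The pumping lemma would require xy²z ∈ L, so this decomposition yields a contradiction.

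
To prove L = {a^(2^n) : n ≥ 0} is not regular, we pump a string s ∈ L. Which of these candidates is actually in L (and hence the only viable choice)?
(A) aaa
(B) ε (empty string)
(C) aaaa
(C) aaaa

The pumping lemma is applied to a string s that lies in L, so first check membership of each option:
- (A) aaa has length 3, strictly between 2^1 = 2 and 2^2 = 4, so it is not in L ✗
- (B) ε has length 0, which is not a power of 2, so it is not in L ✗
- (C) aaaa has length 4 = 2^2, so it is in L ✓

Only (C) aaaa is in L, so it is the only candidate that could play the role of s.
(In a complete proof one picks s in terms of the pumping length p so that |s| ≥ p is guaranteed; a fixed string like aaaa illustrates the shape of such an s.)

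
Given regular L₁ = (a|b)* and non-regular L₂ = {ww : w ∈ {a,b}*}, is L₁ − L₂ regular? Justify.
No — L₁ − L₂ is not regular.

L₁ − L₂ is the complement of {ww} within {a,b}*. If it were regular, its complement {ww} would be regular as well (regular languages are closed under complement) — contradiction. So L₁ − L₂ is not regular.

Note that the bare facts "L₁ regular, L₂ non-regular" do not settle the question by themselves: the closure of regular languages under ∪, ∩, complement and difference applies only when BOTH operands are regular. With a non-regular operand the result can come out regular or non-regular depending on the specific languages, so one has to work out L₁ − L₂ for this particular pair, as above.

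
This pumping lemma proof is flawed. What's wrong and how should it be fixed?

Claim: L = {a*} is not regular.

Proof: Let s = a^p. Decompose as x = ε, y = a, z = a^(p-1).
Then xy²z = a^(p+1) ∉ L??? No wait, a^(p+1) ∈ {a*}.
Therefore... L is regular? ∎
Error: The proof attempts to show a*  is not regular, but a* IS regular!

Correction: a* is a regular language (recognized by a simple DFA with one accepting state and self-loop on 'a'). The pumping lemma can only prove non-regularity, not regularity. For regular languages, pumping always works.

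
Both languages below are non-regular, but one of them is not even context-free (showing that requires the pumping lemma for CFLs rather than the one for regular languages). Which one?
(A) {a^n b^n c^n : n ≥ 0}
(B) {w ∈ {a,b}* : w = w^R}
(A) {a^n b^n c^n : n ≥ 0}

(A) {a^n b^n c^n : n ≥ 0} requires the CFL pumping lemma.

- {w ∈ {a,b}* : w = w^R} is context-free (but not regular)
  • Can be shown non-regular with the regular pumping lemma
  • After pumping, the string is no longer symmetric

- {a^n b^n c^n : n ≥ 0} is NOT context-free
  • Requires the CFL pumping lemma to prove
  • Cannot maintain three equal counts simultaneously

The CFL pumping lemma is "stronger" in that it can prove non-membership
in the larger class of context-free languages.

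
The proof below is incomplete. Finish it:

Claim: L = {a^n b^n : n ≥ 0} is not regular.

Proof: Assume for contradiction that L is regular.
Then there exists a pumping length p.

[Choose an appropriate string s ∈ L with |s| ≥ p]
s = a^p b^p

This string is in L (has equal a's and b's) and has length 2p ≥ p.
Any decomposition xyz with |xy| ≤ p means y consists only of a's,
so pumping will unbalance the counts.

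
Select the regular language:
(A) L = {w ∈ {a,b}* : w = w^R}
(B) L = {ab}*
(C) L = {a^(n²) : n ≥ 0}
(B) {ab}*

(B) L = {ab}* is regular.

This can be recognized by a finite automaton (DFA/NFA).
Regular expressions like {ab}* define regular languages.

The other choices are not regular:
- {w ∈ {a,b}* : w = w^R}: After pumping, the string is no longer symmetric
- {a^(n²) : n ≥ 0}: After pumping, length is no longer a perfect square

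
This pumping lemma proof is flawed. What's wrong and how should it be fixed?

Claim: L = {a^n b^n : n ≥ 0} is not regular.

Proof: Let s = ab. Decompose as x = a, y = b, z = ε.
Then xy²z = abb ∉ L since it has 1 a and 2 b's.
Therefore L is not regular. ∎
Error: The string s = ab might be shorter than the pumping length p.

Correction: Choose s = a^p b^p to ensure |s| ≥ p. Also, the decomposition is wrong: with |xy| ≤ p, y cannot include b's when s starts with p a's.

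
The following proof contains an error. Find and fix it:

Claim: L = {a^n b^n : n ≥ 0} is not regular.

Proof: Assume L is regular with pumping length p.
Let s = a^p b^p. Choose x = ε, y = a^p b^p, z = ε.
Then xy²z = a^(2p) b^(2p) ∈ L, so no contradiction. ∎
Error: The decomposition violates |xy| ≤ p. With y = a^p b^p, |xy| = |y| = 2p > p. (The proof also miscomputes xy²z, which would be a^p b^p a^p b^p rather than a^(2p) b^(2p), and it wrongly treats one harmless decomposition as settling the matter — the prover does not get to choose the decomposition.)

Correction: The pumping lemma requires |xy| ≤ p, and the argument must handle every decomposition satisfying |xy| ≤ p, |y| ≥ 1. Since s starts with p a's, any such y consists only of a's, say y = a^k with k ≥ 1. Then xy²z = a^(p+k) b^p has unequal numbers of a's and b's, so xy²z ∉ L — the required contradiction.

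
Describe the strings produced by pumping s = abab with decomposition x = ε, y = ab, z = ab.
{xy^i z : i ≥ 0} = {(ab)^(i+1) : i ≥ 0} = {ab, abab, ababab, ...}

With x = ε, y = ab, z = ab: Pumping 'ab' gives strings of alternating a's and b's.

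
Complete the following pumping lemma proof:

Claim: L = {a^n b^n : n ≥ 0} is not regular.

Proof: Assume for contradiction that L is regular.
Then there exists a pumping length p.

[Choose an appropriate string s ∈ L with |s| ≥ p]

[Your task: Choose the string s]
s = a^p b^p

This string is in L (has equal a's and b's) and has length 2p ≥ p.
Any decomposition xyz with |xy| ≤ p means y consists only of a's,
so pumping will unbalance the counts.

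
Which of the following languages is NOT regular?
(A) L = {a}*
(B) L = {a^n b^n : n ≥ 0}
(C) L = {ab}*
(B) {a^n b^n : n ≥ 0}

(B) L = {a^n b^n : n ≥ 0} is NOT regular.

The pumping lemma can be used to prove this:
After pumping, the number of a's and b's become unequal

The other languages are regular because they can be recognized by finite automata.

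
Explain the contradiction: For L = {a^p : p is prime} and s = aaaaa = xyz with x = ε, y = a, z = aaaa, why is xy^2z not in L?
xy²z = aaaaaa ∉ L

Pumping with i = 2 replaces y = a by y² = aa:
- Original: s = xyz = aaaaa; aaaaa has length 5, which is prime, so it is in L
- Pumped: xy²z = ε · aa · aaaa = aaaaaa
- aaaaaa has length 6 = 2 × 3, which is not prime, so it is not in L

The pumping lemma would require xy²z ∈ L, so this decomposition yields a contradiction.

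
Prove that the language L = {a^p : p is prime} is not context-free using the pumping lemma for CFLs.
Assume for contradiction that L is context-free, and let p ≥ 1 be the pumping length given by the pumping lemma for CFLs.
Choose a prime q with q ≥ p and let s = a^q. Then s ∈ L and |s| = q ≥ p.
By the CFL pumping lemma, s = uvxyz for some u, v, x, y, z with |vxy| ≤ p, |vy| ≥ 1, and uv^i xy^i z ∈ L for every i ≥ 0.
All symbols are a's, so only lengths matter: let k = |vy|, with 1 ≤ k ≤ p. Then |uv^i xy^i z| = q + (i − 1)k.

Take i = q + 1: the length is q + qk = q(k + 1).
Both factors satisfy q ≥ 2 and k + 1 ≥ 2, so q(k + 1) is composite and uv^(q+1) xy^(q+1) z ∉ L.

This contradicts the CFL pumping lemma, which requires uv^i xy^i z ∈ L for all i ≥ 0.
Hence L = {a^p : p is prime} is not context-free. ∎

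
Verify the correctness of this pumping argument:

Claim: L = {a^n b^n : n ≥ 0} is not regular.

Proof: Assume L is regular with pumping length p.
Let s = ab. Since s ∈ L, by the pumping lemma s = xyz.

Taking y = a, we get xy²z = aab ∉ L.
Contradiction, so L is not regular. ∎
The proof is INCORRECT.

Error: The string s = ab may be shorter than p.
The pumping lemma only applies to strings with |s| ≥ p, and p is not under our control.
We must choose s in terms of p, e.g. s = a^p b^p, to ensure |s| ≥ p.
(The proof also fixes one particular y; a valid argument must handle every decomposition with |xy| ≤ p and |y| ≥ 1 — for s = a^p b^p this forces y = a^k, and then xy²z = a^(p+k) b^p ∉ L.)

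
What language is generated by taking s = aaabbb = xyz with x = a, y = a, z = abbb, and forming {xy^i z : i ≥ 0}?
{xy^i z : i ≥ 0} = {a^(2+i) b^3 : i ≥ 0} = {aabbb, aaabbb, aaaabbb, ...}

With x = a, y = a, z = abbb: Starting with aaabbb and pumping the second 'a', we get strings with 2+i a's followed by 3 b's for i = 0, 1, 2, ...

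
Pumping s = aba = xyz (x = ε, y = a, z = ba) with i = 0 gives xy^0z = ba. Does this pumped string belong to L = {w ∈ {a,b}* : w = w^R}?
No

xy⁰z = ε · ε · ba = ba.
ba reversed is ab ≠ ba, so it is not a palindrome and is not in L.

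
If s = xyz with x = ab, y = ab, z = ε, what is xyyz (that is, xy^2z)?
ababab

Given x = 'ab', y = 'ab', z = '' and i = 2:

xy^2z = x + y·y·...·y (2 times) + z
       = 'ab' + 'ab'^2 + ''
       = 'ab' + 'abab' + ''
       = 'ababab'

The pumped string is 'ababab' with length 6.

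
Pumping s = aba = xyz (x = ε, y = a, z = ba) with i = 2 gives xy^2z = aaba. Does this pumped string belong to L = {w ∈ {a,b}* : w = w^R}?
No

xy²z = ε · aa · ba = aaba.
aaba reversed is abaa ≠ aaba, so it is not a palindrome and is not in L.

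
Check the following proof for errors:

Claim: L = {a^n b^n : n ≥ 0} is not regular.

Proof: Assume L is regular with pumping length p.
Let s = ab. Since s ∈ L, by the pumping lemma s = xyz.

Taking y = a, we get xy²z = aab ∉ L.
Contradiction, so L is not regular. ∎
The proof is INCORRECT.

Error: The string s = ab may be shorter than p.
The pumping lemma only applies to strings with |s| ≥ p, and p is not under our control.
We must choose s in terms of p, e.g. s = a^p b^p, to ensure |s| ≥ p.
(The proof also fixes one particular y; a valid argument must handle every decomposition with |xy| ≤ p and |y| ≥ 1 — for s = a^p b^p this forces y = a^k, and then xy²z = a^(p+k) b^p ∉ L.)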